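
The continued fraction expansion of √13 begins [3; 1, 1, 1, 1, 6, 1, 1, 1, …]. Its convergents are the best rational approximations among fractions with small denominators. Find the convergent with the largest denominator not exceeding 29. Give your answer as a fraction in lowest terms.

18/5

a_0 = 3: 3/1  (≤ bound)
a_1 = 1: 4/1  (≤ bound)
a_2 = 1: 7/2  (≤ bound)
a_3 = 1: 11/3  (≤ bound)
a_4 = 1: 18/5  (≤ bound)
a_5 = 6: 119/33  (> 29, stop)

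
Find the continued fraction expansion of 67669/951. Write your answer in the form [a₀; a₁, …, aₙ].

[71; 6, 2, 2, 1, 6, 3]

⌊67669/951⌋ = 71, remainder 148
⌊951/148⌋ = 6, remainder 63
⌊148/63⌋ = 2, remainder 22
⌊63/22⌋ = 2, remainder 19
⌊22/19⌋ = 1, remainder 3
⌊19/3⌋ = 6, remainder 1
⌊3/1⌋ = 3, remainder 0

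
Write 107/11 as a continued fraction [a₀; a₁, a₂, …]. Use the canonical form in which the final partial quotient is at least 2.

[9; 1, 2, 1, 2]

107 ÷ 11 → quotient 9, remainder 8
11 ÷ 8 → quotient 1, remainder 3
8 ÷ 3 → quotient 2, remainder 2
3 ÷ 2 → quotient 1, remainder 1
2 ÷ 1 → quotient 2, remainder 0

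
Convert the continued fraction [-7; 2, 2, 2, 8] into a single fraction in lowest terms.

-665/101

Start with 8.
2 + 1/(8/1) = 2 + 1/8 = 17/8
2 + 1/(17/8) = 2 + 8/17 = 42/17
2 + 1/(42/17) = 2 + 17/42 = 101/42
-7 + 1/(101/42) = -7 + 42/101 = -665/101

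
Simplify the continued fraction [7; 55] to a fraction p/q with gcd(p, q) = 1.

a_0 = 7: 7/1
a_1 = 55: 386/55

386/55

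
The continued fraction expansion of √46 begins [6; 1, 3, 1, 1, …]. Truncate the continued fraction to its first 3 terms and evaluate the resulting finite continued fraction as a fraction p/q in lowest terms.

Use the convergent recurrence hₖ = aₖ·hₖ₋₁ + hₖ₋₂ (and likewise for the denominators kₖ):
a_0 = 6: 6/1
a_1 = 1: 7/1
a_2 = 3: 27/4

27/4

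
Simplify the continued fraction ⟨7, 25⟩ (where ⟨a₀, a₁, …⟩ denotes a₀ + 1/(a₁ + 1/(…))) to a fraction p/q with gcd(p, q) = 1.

176/25

Starting at the tail and folding back:
Start with 25.
7 + 1/(25/1) = 7 + 1/25 = 176/25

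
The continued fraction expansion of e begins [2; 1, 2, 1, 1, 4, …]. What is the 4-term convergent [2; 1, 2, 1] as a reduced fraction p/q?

11/4

Start with 1.
2 + 1/(1/1) = 2 + 1/1 = 3/1
1 + 1/(3/1) = 1 + 1/3 = 4/3
2 + 1/(4/3) = 2 + 3/4 = 11/4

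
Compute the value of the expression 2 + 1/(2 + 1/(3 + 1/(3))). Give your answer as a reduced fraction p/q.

56/23

Use the convergent recurrence hₖ = aₖ·hₖ₋₁ + hₖ₋₂ (and likewise for the denominators kₖ):
a_0 = 2: 2/1
a_1 = 2: 5/2
a_2 = 3: 17/7
a_3 = 3: 56/23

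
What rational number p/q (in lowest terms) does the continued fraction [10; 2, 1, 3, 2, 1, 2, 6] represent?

a_0 = 10: 10/1
a_1 = 2: 21/2
a_2 = 1: 31/3
a_3 = 3: 114/11
a_4 = 2: 259/25
a_5 = 1: 373/36
a_6 = 2: 1005/97
a_7 = 6: 6403/618

6403/618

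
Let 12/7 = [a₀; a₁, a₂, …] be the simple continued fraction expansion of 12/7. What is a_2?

2

Repeatedly divide and take the remainder:
⌊12/7⌋ = 1, remainder 5
⌊7/5⌋ = 1, remainder 2
⌊5/2⌋ = 2, remainder 1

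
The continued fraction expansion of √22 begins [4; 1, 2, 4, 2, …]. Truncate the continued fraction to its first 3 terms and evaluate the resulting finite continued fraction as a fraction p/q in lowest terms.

14/3

Collapse the nested fraction from the inside out:
Start with 2.
1 + 1/(2/1) = 1 + 1/2 = 3/2
4 + 1/(3/2) = 4 + 2/3 = 14/3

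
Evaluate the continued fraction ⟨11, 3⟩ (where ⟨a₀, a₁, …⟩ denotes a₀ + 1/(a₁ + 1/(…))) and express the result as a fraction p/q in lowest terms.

Start with 3.
11 + 1/(3/1) = 11 + 1/3 = 34/3

34/3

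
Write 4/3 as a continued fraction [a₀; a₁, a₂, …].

[1; 3]

Apply division with remainder until the remainder is 0:
⌊4/3⌋ = 1, remainder 1
⌊3/1⌋ = 3, remainder 0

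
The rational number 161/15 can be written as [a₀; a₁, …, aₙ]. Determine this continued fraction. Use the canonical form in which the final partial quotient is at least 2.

[10; 1, 2, 1, 3]

⌊161/15⌋ = 10, remainder 11
⌊15/11⌋ = 1, remainder 4
⌊11/4⌋ = 2, remainder 3
⌊4/3⌋ = 1, remainder 1
⌊3/1⌋ = 3, remainder 0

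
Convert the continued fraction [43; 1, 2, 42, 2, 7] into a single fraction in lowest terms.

Work from the innermost term outward:
Start with 7.
2 + 1/(7/1) = 2 + 1/7 = 15/7
42 + 1/(15/7) = 42 + 7/15 = 637/15
2 + 1/(637/15) = 2 + 15/637 = 1289/637
1 + 1/(1289/637) = 1 + 637/1289 = 1926/1289
43 + 1/(1926/1289) = 43 + 1289/1926 = 84107/1926

84107/1926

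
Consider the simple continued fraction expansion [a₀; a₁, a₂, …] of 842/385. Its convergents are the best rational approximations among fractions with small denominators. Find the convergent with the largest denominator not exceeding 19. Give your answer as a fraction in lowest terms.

35/16

a_0 = 2: 2/1  (≤ bound)
a_1 = 5: 11/5  (≤ bound)
a_2 = 2: 24/11  (≤ bound)
a_3 = 1: 35/16  (≤ bound)
a_4 = 7: 269/123  (> 19, stop)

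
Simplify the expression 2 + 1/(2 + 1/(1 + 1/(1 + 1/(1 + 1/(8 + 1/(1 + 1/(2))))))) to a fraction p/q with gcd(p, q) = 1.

530/223

Start with 2.
1 + 1/(2/1) = 1 + 1/2 = 3/2
8 + 1/(3/2) = 8 + 2/3 = 26/3
1 + 1/(26/3) = 1 + 3/26 = 29/26
1 + 1/(29/26) = 1 + 26/29 = 55/29
1 + 1/(55/29) = 1 + 29/55 = 84/55
2 + 1/(84/55) = 2 + 55/84 = 223/84
2 + 1/(223/84) = 2 + 84/223 = 530/223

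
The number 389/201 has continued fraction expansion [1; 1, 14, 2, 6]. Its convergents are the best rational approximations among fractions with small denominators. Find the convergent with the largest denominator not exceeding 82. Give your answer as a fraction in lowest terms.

a_0 = 1: 1/1  (≤ bound)
a_1 = 1: 2/1  (≤ bound)
a_2 = 14: 29/15  (≤ bound)
a_3 = 2: 60/31  (≤ bound)
a_4 = 6: 389/201  (> 82, stop)

60/31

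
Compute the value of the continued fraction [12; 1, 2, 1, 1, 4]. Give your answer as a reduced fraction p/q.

407/32

Starting at the tail and folding back:
Start with 4.
1 + 1/(4/1) = 1 + 1/4 = 5/4
1 + 1/(5/4) = 1 + 4/5 = 9/5
2 + 1/(9/5) = 2 + 5/9 = 23/9
1 + 1/(23/9) = 1 + 9/23 = 32/23
12 + 1/(32/23) = 12 + 23/32 = 407/32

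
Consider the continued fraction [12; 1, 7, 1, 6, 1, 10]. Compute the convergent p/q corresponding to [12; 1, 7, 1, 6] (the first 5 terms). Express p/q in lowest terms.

Compute successive convergents:
a_0 = 12: 12/1
a_1 = 1: 13/1
a_2 = 7: 103/8
a_3 = 1: 116/9
a_4 = 6: 799/62

799/62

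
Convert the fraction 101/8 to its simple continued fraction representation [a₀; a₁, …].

[12; 1, 1, 1, 2]

Repeatedly divide and take the remainder:
101 ÷ 8 → quotient 12, remainder 5
8 ÷ 5 → quotient 1, remainder 3
5 ÷ 3 → quotient 1, remainder 2
3 ÷ 2 → quotient 1, remainder 1
2 ÷ 1 → quotient 2, remainder 0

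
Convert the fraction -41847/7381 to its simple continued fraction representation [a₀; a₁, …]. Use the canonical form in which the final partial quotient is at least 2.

[-6; 3, 38, 9, 7]

Apply division with remainder until the remainder is 0:
-41847 ÷ 7381 → quotient -6, remainder 2439
7381 ÷ 2439 → quotient 3, remainder 64
2439 ÷ 64 → quotient 38, remainder 7
64 ÷ 7 → quotient 9, remainder 1
7 ÷ 1 → quotient 7, remainder 0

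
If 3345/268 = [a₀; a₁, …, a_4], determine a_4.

9

3345 = 12·268 + 129, so a_0 = 12
268 = 2·129 + 10, so a_1 = 2
129 = 12·10 + 9, so a_2 = 12
10 = 1·9 + 1, so a_3 = 1
9 = 9·1 + 0, so a_4 = 9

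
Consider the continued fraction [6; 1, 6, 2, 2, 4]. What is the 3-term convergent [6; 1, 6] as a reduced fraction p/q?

48/7

Start with 6.
1 + 1/(6/1) = 1 + 1/6 = 7/6
6 + 1/(7/6) = 6 + 6/7 = 48/7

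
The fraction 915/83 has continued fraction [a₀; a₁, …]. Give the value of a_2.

Run the Euclidean algorithm, recording each quotient:
⌊915/83⌋ = 11, remainder 2
⌊83/2⌋ = 41, remainder 1
⌊2/1⌋ = 2, remainder 0

2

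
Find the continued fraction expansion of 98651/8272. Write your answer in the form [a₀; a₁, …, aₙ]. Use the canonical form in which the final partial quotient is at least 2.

Apply division with remainder until the remainder is 0:
⌊98651/8272⌋ = 11, remainder 7659
⌊8272/7659⌋ = 1, remainder 613
⌊7659/613⌋ = 12, remainder 303
⌊613/303⌋ = 2, remainder 7
⌊303/7⌋ = 43, remainder 2
⌊7/2⌋ = 3, remainder 1
⌊2/1⌋ = 2, remainder 0

[11; 1, 12, 2, 43, 3, 2]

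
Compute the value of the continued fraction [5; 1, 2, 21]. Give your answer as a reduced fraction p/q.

Use the convergent recurrence hₖ = aₖ·hₖ₋₁ + hₖ₋₂ (and likewise for the denominators kₖ):
a_0 = 5: 5/1
a_1 = 1: 6/1
a_2 = 2: 17/3
a_3 = 21: 363/64

363/64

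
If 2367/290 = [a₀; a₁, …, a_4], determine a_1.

⌊2367/290⌋ = 8, remainder 47
⌊290/47⌋ = 6, remainder 8

6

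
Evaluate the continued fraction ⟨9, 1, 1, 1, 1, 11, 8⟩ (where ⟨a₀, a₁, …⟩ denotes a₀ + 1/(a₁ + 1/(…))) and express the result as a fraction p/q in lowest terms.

4504/469

Start with 8.
11 + 1/(8/1) = 11 + 1/8 = 89/8
1 + 1/(89/8) = 1 + 8/89 = 97/89
1 + 1/(97/89) = 1 + 89/97 = 186/97
1 + 1/(186/97) = 1 + 97/186 = 283/186
1 + 1/(283/186) = 1 + 186/283 = 469/283
9 + 1/(469/283) = 9 + 283/469 = 4504/469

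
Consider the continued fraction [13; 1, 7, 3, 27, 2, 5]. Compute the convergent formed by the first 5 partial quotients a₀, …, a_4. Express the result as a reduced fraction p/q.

Work from the innermost term outward:
Start with 27.
3 + 1/(27/1) = 3 + 1/27 = 82/27
7 + 1/(82/27) = 7 + 27/82 = 601/82
1 + 1/(601/82) = 1 + 82/601 = 683/601
13 + 1/(683/601) = 13 + 601/683 = 9480/683

9480/683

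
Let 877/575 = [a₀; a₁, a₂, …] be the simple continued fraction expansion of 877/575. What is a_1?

1

877 ÷ 575 → quotient 1, remainder 302
575 ÷ 302 → quotient 1, remainder 273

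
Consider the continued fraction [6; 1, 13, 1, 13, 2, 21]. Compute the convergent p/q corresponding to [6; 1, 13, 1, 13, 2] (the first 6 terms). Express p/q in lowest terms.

3002/433

Build up convergents one term at a time:
a_0 = 6: 6/1
a_1 = 1: 7/1
a_2 = 13: 97/14
a_3 = 1: 104/15
a_4 = 13: 1449/209
a_5 = 2: 3002/433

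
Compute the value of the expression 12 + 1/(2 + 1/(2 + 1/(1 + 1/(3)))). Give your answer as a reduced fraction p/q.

323/26

Collapse the nested fraction from the inside out:
Start with 3.
1 + 1/(3/1) = 1 + 1/3 = 4/3
2 + 1/(4/3) = 2 + 3/4 = 11/4
2 + 1/(11/4) = 2 + 4/11 = 26/11
12 + 1/(26/11) = 12 + 11/26 = 323/26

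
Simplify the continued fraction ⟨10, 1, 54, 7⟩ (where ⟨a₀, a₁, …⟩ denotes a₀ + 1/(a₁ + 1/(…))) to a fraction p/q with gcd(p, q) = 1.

4239/386

Build up convergents one term at a time:
a_0 = 10: 10/1
a_1 = 1: 11/1
a_2 = 54: 604/55
a_3 = 7: 4239/386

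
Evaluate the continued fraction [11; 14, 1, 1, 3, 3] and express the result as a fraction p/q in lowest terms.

3708/335

a_0 = 11: 11/1
a_1 = 14: 155/14
a_2 = 1: 166/15
a_3 = 1: 321/29
a_4 = 3: 1129/102
a_5 = 3: 3708/335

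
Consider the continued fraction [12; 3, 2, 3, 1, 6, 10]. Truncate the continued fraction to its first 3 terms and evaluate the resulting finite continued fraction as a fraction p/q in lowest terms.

86/7

Starting at the tail and folding back:
Start with 2.
3 + 1/(2/1) = 3 + 1/2 = 7/2
12 + 1/(7/2) = 12 + 2/7 = 86/7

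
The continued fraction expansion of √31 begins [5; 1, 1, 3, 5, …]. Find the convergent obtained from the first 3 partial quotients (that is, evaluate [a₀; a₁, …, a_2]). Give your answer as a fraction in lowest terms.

Starting at the tail and folding back:
Start with 1.
1 + 1/(1/1) = 1 + 1/1 = 2/1
5 + 1/(2/1) = 5 + 1/2 = 11/2

11/2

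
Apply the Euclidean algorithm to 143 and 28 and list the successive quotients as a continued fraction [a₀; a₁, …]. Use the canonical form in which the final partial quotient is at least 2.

Repeatedly divide and take the remainder:
⌊143/28⌋ = 5, remainder 3
⌊28/3⌋ = 9, remainder 1
⌊3/1⌋ = 3, remainder 0

[5; 9, 3]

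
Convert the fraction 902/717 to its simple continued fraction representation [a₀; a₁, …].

Run the Euclidean algorithm, recording each quotient:
902 ÷ 717 → quotient 1, remainder 185
717 ÷ 185 → quotient 3, remainder 162
185 ÷ 162 → quotient 1, remainder 23
162 ÷ 23 → quotient 7, remainder 1
23 ÷ 1 → quotient 23, remainder 0

[1; 3, 1, 7, 23]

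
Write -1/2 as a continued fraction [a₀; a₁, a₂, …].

-1 ÷ 2 → quotient -1, remainder 1
2 ÷ 1 → quotient 2, remainder 0

[-1; 2]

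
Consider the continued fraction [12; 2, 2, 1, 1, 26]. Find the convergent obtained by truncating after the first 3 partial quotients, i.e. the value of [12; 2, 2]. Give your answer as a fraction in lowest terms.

a_0 = 12: 12/1
a_1 = 2: 25/2
a_2 = 2: 62/5

62/5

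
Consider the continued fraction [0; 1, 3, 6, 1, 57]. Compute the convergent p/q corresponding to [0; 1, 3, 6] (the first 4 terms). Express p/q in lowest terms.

Starting at the tail and folding back:
Start with 6.
3 + 1/(6/1) = 3 + 1/6 = 19/6
1 + 1/(19/6) = 1 + 6/19 = 25/19
0 + 1/(25/19) = 0 + 19/25 = 19/25

19/25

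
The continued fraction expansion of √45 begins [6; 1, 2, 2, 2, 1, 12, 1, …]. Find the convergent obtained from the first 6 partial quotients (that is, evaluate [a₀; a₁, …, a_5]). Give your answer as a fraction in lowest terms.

Build up convergents one term at a time:
a_0 = 6: 6/1
a_1 = 1: 7/1
a_2 = 2: 20/3
a_3 = 2: 47/7
a_4 = 2: 114/17
a_5 = 1: 161/24

161/24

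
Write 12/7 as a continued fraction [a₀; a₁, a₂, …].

[1; 1, 2, 2]

12 ÷ 7 → quotient 1, remainder 5
7 ÷ 5 → quotient 1, remainder 2
5 ÷ 2 → quotient 2, remainder 1
2 ÷ 1 → quotient 2, remainder 0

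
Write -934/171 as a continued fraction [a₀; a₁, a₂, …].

-934 ÷ 171 → quotient -6, remainder 92
171 ÷ 92 → quotient 1, remainder 79
92 ÷ 79 → quotient 1, remainder 13
79 ÷ 13 → quotient 6, remainder 1
13 ÷ 1 → quotient 13, remainder 0

[-6; 1, 1, 6, 13]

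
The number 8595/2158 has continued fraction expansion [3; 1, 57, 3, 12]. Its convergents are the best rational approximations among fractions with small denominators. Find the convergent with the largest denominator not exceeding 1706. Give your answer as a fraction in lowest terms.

697/175

List convergents until the denominator exceeds the bound:
a_0 = 3: 3/1  (≤ bound)
a_1 = 1: 4/1  (≤ bound)
a_2 = 57: 231/58  (≤ bound)
a_3 = 3: 697/175  (≤ bound)
a_4 = 12: 8595/2158  (> 1706, stop)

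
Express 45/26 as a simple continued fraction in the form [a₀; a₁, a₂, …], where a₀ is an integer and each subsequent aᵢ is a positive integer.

[1; 1, 2, 1, 2, 2]

⌊45/26⌋ = 1, remainder 19
⌊26/19⌋ = 1, remainder 7
⌊19/7⌋ = 2, remainder 5
⌊7/5⌋ = 1, remainder 2
⌊5/2⌋ = 2, remainder 1
⌊2/1⌋ = 2, remainder 0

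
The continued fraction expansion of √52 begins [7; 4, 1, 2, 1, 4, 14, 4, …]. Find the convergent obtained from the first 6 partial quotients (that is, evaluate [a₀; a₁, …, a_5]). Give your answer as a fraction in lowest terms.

a_0 = 7: 7/1
a_1 = 4: 29/4
a_2 = 1: 36/5
a_3 = 2: 101/14
a_4 = 1: 137/19
a_5 = 4: 649/90

649/90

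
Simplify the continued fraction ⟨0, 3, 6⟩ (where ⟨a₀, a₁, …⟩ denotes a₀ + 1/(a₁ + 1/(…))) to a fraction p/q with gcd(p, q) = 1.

Starting at the tail and folding back:
Start with 6.
3 + 1/(6/1) = 3 + 1/6 = 19/6
0 + 1/(19/6) = 0 + 6/19 = 6/19

6/19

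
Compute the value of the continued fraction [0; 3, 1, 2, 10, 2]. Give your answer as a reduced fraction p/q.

65/239

Work from the innermost term outward:
Start with 2.
10 + 1/(2/1) = 10 + 1/2 = 21/2
2 + 1/(21/2) = 2 + 2/21 = 44/21
1 + 1/(44/21) = 1 + 21/44 = 65/44
3 + 1/(65/44) = 3 + 44/65 = 239/65
0 + 1/(239/65) = 0 + 65/239 = 65/239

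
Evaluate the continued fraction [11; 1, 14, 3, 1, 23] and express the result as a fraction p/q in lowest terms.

Work from the innermost term outward:
Start with 23.
1 + 1/(23/1) = 1 + 1/23 = 24/23
3 + 1/(24/23) = 3 + 23/24 = 95/24
14 + 1/(95/24) = 14 + 24/95 = 1354/95
1 + 1/(1354/95) = 1 + 95/1354 = 1449/1354
11 + 1/(1449/1354) = 11 + 1354/1449 = 17293/1449

17293/1449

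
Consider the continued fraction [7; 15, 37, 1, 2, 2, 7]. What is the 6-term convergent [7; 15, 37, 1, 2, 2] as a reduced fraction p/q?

Collapse the nested fraction from the inside out:
Start with 2.
2 + 1/(2/1) = 2 + 1/2 = 5/2
1 + 1/(5/2) = 1 + 2/5 = 7/5
37 + 1/(7/5) = 37 + 5/7 = 264/7
15 + 1/(264/7) = 15 + 7/264 = 3967/264
7 + 1/(3967/264) = 7 + 264/3967 = 28033/3967

28033/3967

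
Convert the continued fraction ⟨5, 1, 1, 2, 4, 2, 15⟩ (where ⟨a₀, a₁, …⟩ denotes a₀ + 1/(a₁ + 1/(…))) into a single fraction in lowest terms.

Start with 15.
2 + 1/(15/1) = 2 + 1/15 = 31/15
4 + 1/(31/15) = 4 + 15/31 = 139/31
2 + 1/(139/31) = 2 + 31/139 = 309/139
1 + 1/(309/139) = 1 + 139/309 = 448/309
1 + 1/(448/309) = 1 + 309/448 = 757/448
5 + 1/(757/448) = 5 + 448/757 = 4233/757

4233/757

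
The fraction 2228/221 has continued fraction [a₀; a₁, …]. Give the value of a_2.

3

2228 ÷ 221 → quotient 10, remainder 18
221 ÷ 18 → quotient 12, remainder 5
18 ÷ 5 → quotient 3, remainder 3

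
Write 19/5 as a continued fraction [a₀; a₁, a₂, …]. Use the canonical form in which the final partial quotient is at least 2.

[3; 1, 4]

Apply division with remainder until the remainder is 0:
19 ÷ 5 → quotient 3, remainder 4
5 ÷ 4 → quotient 1, remainder 1
4 ÷ 1 → quotient 4, remainder 0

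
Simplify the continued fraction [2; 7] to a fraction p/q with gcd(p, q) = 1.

15/7

Starting at the tail and folding back:
Start with 7.
2 + 1/(7/1) = 2 + 1/7 = 15/7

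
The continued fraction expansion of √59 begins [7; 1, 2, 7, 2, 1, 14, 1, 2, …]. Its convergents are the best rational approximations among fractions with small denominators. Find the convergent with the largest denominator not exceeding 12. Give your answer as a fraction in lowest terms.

a_0 = 7: 7/1  (≤ bound)
a_1 = 1: 8/1  (≤ bound)
a_2 = 2: 23/3  (≤ bound)
a_3 = 7: 169/22  (> 12, stop)

23/3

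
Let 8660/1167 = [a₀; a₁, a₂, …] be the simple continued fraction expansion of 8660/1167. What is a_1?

2

Run the Euclidean algorithm, recording each quotient:
8660 = 7·1167 + 491, so a_0 = 7
1167 = 2·491 + 185, so a_1 = 2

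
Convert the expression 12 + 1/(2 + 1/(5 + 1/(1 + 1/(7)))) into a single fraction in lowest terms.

Work from the innermost term outward:
Start with 7.
1 + 1/(7/1) = 1 + 1/7 = 8/7
5 + 1/(8/7) = 5 + 7/8 = 47/8
2 + 1/(47/8) = 2 + 8/47 = 102/47
12 + 1/(102/47) = 12 + 47/102 = 1271/102

1271/102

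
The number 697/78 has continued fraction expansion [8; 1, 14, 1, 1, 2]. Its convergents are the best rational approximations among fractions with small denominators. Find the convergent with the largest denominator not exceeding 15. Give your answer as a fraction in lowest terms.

134/15

List convergents until the denominator exceeds the bound:
a_0 = 8: 8/1  (≤ bound)
a_1 = 1: 9/1  (≤ bound)
a_2 = 14: 134/15  (≤ bound)
a_3 = 1: 143/16  (> 15, stop)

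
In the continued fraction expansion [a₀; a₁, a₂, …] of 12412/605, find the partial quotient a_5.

2

12412 ÷ 605 → quotient 20, remainder 312
605 ÷ 312 → quotient 1, remainder 293
312 ÷ 293 → quotient 1, remainder 19
293 ÷ 19 → quotient 15, remainder 8
19 ÷ 8 → quotient 2, remainder 3
8 ÷ 3 → quotient 2, remainder 2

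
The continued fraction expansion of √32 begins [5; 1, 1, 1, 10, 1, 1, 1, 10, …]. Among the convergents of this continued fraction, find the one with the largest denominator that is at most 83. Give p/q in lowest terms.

379/67

a_0 = 5: 5/1  (≤ bound)
a_1 = 1: 6/1  (≤ bound)
a_2 = 1: 11/2  (≤ bound)
a_3 = 1: 17/3  (≤ bound)
a_4 = 10: 181/32  (≤ bound)
a_5 = 1: 198/35  (≤ bound)
a_6 = 1: 379/67  (≤ bound)
a_7 = 1: 577/102  (> 83, stop)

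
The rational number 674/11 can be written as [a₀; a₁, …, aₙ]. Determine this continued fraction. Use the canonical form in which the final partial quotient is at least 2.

[61; 3, 1, 2]

Repeatedly divide and take the remainder:
⌊674/11⌋ = 61, remainder 3
⌊11/3⌋ = 3, remainder 2
⌊3/2⌋ = 1, remainder 1
⌊2/1⌋ = 2, remainder 0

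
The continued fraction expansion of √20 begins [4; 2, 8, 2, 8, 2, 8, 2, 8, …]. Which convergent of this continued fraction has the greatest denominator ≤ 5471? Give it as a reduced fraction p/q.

2889/646

a_0 = 4: 4/1  (≤ bound)
a_1 = 2: 9/2  (≤ bound)
a_2 = 8: 76/17  (≤ bound)
a_3 = 2: 161/36  (≤ bound)
a_4 = 8: 1364/305  (≤ bound)
a_5 = 2: 2889/646  (≤ bound)
a_6 = 8: 24476/5473  (> 5471, stop)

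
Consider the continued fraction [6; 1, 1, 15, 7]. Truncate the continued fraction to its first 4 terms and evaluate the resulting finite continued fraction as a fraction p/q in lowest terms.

Build up convergents one term at a time:
a_0 = 6: 6/1
a_1 = 1: 7/1
a_2 = 1: 13/2
a_3 = 15: 202/31

202/31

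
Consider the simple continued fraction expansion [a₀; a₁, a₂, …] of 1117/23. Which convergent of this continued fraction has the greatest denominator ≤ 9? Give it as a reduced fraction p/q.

List convergents until the denominator exceeds the bound:
a_0 = 48: 48/1  (≤ bound)
a_1 = 1: 49/1  (≤ bound)
a_2 = 1: 97/2  (≤ bound)
a_3 = 3: 340/7  (≤ bound)
a_4 = 3: 1117/23  (> 9, stop)

340/7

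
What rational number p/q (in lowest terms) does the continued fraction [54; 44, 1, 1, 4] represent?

21663/401

Start with 4.
1 + 1/(4/1) = 1 + 1/4 = 5/4
1 + 1/(5/4) = 1 + 4/5 = 9/5
44 + 1/(9/5) = 44 + 5/9 = 401/9
54 + 1/(401/9) = 54 + 9/401 = 21663/401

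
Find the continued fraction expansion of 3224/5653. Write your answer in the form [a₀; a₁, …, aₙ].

⌊3224/5653⌋ = 0, remainder 3224
⌊5653/3224⌋ = 1, remainder 2429
⌊3224/2429⌋ = 1, remainder 795
⌊2429/795⌋ = 3, remainder 44
⌊795/44⌋ = 18, remainder 3
⌊44/3⌋ = 14, remainder 2
⌊3/2⌋ = 1, remainder 1
⌊2/1⌋ = 2, remainder 0

[0; 1, 1, 3, 18, 14, 1, 2]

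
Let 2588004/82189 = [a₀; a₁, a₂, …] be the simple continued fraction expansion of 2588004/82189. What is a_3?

7

⌊2588004/82189⌋ = 31, remainder 40145
⌊82189/40145⌋ = 2, remainder 1899
⌊40145/1899⌋ = 21, remainder 266
⌊1899/266⌋ = 7, remainder 37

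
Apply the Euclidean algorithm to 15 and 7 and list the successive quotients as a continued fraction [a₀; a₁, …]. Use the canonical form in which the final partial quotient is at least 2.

[2; 7]

15 = 2·7 + 1, so a_0 = 2
7 = 7·1 + 0, so a_1 = 7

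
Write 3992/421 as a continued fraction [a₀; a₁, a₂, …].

Repeatedly divide and take the remainder:
3992 = 9·421 + 203, so a_0 = 9
421 = 2·203 + 15, so a_1 = 2
203 = 13·15 + 8, so a_2 = 13
15 = 1·8 + 7, so a_3 = 1
8 = 1·7 + 1, so a_4 = 1
7 = 7·1 + 0, so a_5 = 7

[9; 2, 13, 1, 1, 7]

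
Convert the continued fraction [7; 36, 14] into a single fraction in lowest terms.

3549/505

Start with 14.
36 + 1/(14/1) = 36 + 1/14 = 505/14
7 + 1/(505/14) = 7 + 14/505 = 3549/505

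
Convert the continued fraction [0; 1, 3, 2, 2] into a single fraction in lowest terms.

17/22

Build up convergents one term at a time:
a_0 = 0: 0/1
a_1 = 1: 1/1
a_2 = 3: 3/4
a_3 = 2: 7/9
a_4 = 2: 17/22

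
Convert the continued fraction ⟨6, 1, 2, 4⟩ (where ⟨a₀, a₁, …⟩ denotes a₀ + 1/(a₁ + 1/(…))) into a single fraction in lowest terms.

87/13

a_0 = 6: 6/1
a_1 = 1: 7/1
a_2 = 2: 20/3
a_3 = 4: 87/13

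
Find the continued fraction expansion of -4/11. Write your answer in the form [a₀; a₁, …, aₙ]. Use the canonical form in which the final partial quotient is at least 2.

Run the Euclidean algorithm, recording each quotient:
⌊-4/11⌋ = -1, remainder 7
⌊11/7⌋ = 1, remainder 4
⌊7/4⌋ = 1, remainder 3
⌊4/3⌋ = 1, remainder 1
⌊3/1⌋ = 3, remainder 0

[-1; 1, 1, 1, 3]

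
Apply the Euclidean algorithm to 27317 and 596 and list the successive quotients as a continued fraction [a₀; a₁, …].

[45; 1, 5, 49, 2]

⌊27317/596⌋ = 45, remainder 497
⌊596/497⌋ = 1, remainder 99
⌊497/99⌋ = 5, remainder 2
⌊99/2⌋ = 49, remainder 1
⌊2/1⌋ = 2, remainder 0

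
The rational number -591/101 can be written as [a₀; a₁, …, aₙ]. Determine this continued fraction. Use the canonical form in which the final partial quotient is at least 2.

[-6; 6, 1, 2, 1, 3]

-591 = -6·101 + 15, so a_0 = -6
101 = 6·15 + 11, so a_1 = 6
15 = 1·11 + 4, so a_2 = 1
11 = 2·4 + 3, so a_3 = 2
4 = 1·3 + 1, so a_4 = 1
3 = 3·1 + 0, so a_5 = 3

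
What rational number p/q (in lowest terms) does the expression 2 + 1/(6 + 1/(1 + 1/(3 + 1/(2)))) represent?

Starting at the tail and folding back:
Start with 2.
3 + 1/(2/1) = 3 + 1/2 = 7/2
1 + 1/(7/2) = 1 + 2/7 = 9/7
6 + 1/(9/7) = 6 + 7/9 = 61/9
2 + 1/(61/9) = 2 + 9/61 = 131/61

131/61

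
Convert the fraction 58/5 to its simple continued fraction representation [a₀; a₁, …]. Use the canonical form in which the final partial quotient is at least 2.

58 = 11·5 + 3, so a_0 = 11
5 = 1·3 + 2, so a_1 = 1
3 = 1·2 + 1, so a_2 = 1
2 = 2·1 + 0, so a_3 = 2

[11; 1, 1, 2]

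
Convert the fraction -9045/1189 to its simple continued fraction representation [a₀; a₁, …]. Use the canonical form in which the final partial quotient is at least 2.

[-8; 2, 1, 1, 4, 1, 13, 3]

Apply division with remainder until the remainder is 0:
⌊-9045/1189⌋ = -8, remainder 467
⌊1189/467⌋ = 2, remainder 255
⌊467/255⌋ = 1, remainder 212
⌊255/212⌋ = 1, remainder 43
⌊212/43⌋ = 4, remainder 40
⌊43/40⌋ = 1, remainder 3
⌊40/3⌋ = 13, remainder 1
⌊3/1⌋ = 3, remainder 0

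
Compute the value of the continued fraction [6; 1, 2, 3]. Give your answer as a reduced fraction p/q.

67/10

a_0 = 6: 6/1
a_1 = 1: 7/1
a_2 = 2: 20/3
a_3 = 3: 67/10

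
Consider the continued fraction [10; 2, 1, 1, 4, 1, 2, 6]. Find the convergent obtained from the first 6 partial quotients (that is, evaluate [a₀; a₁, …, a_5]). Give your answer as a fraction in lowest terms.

Collapse the nested fraction from the inside out:
Start with 1.
4 + 1/(1/1) = 4 + 1/1 = 5/1
1 + 1/(5/1) = 1 + 1/5 = 6/5
1 + 1/(6/5) = 1 + 5/6 = 11/6
2 + 1/(11/6) = 2 + 6/11 = 28/11
10 + 1/(28/11) = 10 + 11/28 = 291/28

291/28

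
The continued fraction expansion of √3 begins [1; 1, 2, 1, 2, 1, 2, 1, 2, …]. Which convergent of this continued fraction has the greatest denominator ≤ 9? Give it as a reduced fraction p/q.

7/4

a_0 = 1: 1/1  (≤ bound)
a_1 = 1: 2/1  (≤ bound)
a_2 = 2: 5/3  (≤ bound)
a_3 = 1: 7/4  (≤ bound)
a_4 = 2: 19/11  (> 9, stop)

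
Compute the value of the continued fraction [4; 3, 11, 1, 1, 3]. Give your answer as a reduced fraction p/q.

Start with 3.
1 + 1/(3/1) = 1 + 1/3 = 4/3
1 + 1/(4/3) = 1 + 3/4 = 7/4
11 + 1/(7/4) = 11 + 4/7 = 81/7
3 + 1/(81/7) = 3 + 7/81 = 250/81
4 + 1/(250/81) = 4 + 81/250 = 1081/250

1081/250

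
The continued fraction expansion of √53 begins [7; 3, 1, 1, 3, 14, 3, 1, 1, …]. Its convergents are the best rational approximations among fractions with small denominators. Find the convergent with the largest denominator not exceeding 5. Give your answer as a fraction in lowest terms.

29/4

List convergents until the denominator exceeds the bound:
a_0 = 7: 7/1  (≤ bound)
a_1 = 3: 22/3  (≤ bound)
a_2 = 1: 29/4  (≤ bound)
a_3 = 1: 51/7  (> 5, stop)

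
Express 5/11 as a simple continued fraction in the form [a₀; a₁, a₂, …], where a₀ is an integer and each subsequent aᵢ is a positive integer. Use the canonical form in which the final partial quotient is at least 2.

[0; 2, 5]

Repeatedly divide and take the remainder:
5 ÷ 11 → quotient 0, remainder 5
11 ÷ 5 → quotient 2, remainder 1
5 ÷ 1 → quotient 5, remainder 0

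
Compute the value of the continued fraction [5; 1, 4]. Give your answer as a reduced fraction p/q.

29/5

a_0 = 5: 5/1
a_1 = 1: 6/1
a_2 = 4: 29/5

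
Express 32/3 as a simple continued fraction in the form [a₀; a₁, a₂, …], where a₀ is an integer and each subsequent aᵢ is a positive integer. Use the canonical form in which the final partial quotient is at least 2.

[10; 1, 2]

Repeatedly divide and take the remainder:
⌊32/3⌋ = 10, remainder 2
⌊3/2⌋ = 1, remainder 1
⌊2/1⌋ = 2, remainder 0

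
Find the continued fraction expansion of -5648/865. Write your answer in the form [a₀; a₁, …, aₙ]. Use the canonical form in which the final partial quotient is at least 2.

-5648 ÷ 865 → quotient -7, remainder 407
865 ÷ 407 → quotient 2, remainder 51
407 ÷ 51 → quotient 7, remainder 50
51 ÷ 50 → quotient 1, remainder 1
50 ÷ 1 → quotient 50, remainder 0

[-7; 2, 7, 1, 50]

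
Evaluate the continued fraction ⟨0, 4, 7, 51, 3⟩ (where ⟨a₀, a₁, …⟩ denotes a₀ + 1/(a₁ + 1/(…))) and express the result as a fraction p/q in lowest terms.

1081/4478

a_0 = 0: 0/1
a_1 = 4: 1/4
a_2 = 7: 7/29
a_3 = 51: 358/1483
a_4 = 3: 1081/4478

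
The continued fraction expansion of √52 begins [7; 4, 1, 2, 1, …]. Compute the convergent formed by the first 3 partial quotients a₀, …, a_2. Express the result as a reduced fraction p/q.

36/5

Start with 1.
4 + 1/(1/1) = 4 + 1/1 = 5/1
7 + 1/(5/1) = 7 + 1/5 = 36/5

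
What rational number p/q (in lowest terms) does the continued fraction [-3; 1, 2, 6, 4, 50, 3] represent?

Work from the innermost term outward:
Start with 3.
50 + 1/(3/1) = 50 + 1/3 = 151/3
4 + 1/(151/3) = 4 + 3/151 = 607/151
6 + 1/(607/151) = 6 + 151/607 = 3793/607
2 + 1/(3793/607) = 2 + 607/3793 = 8193/3793
1 + 1/(8193/3793) = 1 + 3793/8193 = 11986/8193
-3 + 1/(11986/8193) = -3 + 8193/11986 = -27765/11986

-27765/11986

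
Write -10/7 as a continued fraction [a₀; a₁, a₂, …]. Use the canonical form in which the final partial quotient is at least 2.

-10 = -2·7 + 4, so a_0 = -2
7 = 1·4 + 3, so a_1 = 1
4 = 1·3 + 1, so a_2 = 1
3 = 3·1 + 0, so a_3 = 3

[-2; 1, 1, 3]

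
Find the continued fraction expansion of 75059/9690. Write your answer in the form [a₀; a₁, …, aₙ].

[7; 1, 2, 1, 14, 1, 50, 3]

75059 = 7·9690 + 7229, so a_0 = 7
9690 = 1·7229 + 2461, so a_1 = 1
7229 = 2·2461 + 2307, so a_2 = 2
2461 = 1·2307 + 154, so a_3 = 1
2307 = 14·154 + 151, so a_4 = 14
154 = 1·151 + 3, so a_5 = 1
151 = 50·3 + 1, so a_6 = 50
3 = 3·1 + 0, so a_7 = 3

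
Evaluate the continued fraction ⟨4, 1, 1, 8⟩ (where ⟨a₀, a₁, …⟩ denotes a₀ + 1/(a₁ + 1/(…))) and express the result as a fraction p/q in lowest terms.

77/17

a_0 = 4: 4/1
a_1 = 1: 5/1
a_2 = 1: 9/2
a_3 = 8: 77/17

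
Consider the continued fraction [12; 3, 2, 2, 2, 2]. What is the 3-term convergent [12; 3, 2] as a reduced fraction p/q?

Use the convergent recurrence hₖ = aₖ·hₖ₋₁ + hₖ₋₂ (and likewise for the denominators kₖ):
a_0 = 12: 12/1
a_1 = 3: 37/3
a_2 = 2: 86/7

86/7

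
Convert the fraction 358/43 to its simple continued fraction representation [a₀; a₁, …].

[8; 3, 14]

Repeatedly divide and take the remainder:
⌊358/43⌋ = 8, remainder 14
⌊43/14⌋ = 3, remainder 1
⌊14/1⌋ = 14, remainder 0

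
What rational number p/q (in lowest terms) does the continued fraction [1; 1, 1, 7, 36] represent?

831/542

Start with 36.
7 + 1/(36/1) = 7 + 1/36 = 253/36
1 + 1/(253/36) = 1 + 36/253 = 289/253
1 + 1/(289/253) = 1 + 253/289 = 542/289
1 + 1/(542/289) = 1 + 289/542 = 831/542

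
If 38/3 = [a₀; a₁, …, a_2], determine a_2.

Apply division with remainder until the remainder is 0:
38 = 12·3 + 2, so a_0 = 12
3 = 1·2 + 1, so a_1 = 1
2 = 2·1 + 0, so a_2 = 2

2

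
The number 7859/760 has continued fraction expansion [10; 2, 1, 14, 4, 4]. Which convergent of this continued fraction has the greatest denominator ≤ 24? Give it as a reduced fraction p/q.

a_0 = 10: 10/1  (≤ bound)
a_1 = 2: 21/2  (≤ bound)
a_2 = 1: 31/3  (≤ bound)
a_3 = 14: 455/44  (> 24, stop)

31/3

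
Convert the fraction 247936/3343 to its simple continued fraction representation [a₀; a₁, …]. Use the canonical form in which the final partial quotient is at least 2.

[74; 6, 29, 6, 3]

Apply division with remainder until the remainder is 0:
247936 = 74·3343 + 554, so a_0 = 74
3343 = 6·554 + 19, so a_1 = 6
554 = 29·19 + 3, so a_2 = 29
19 = 6·3 + 1, so a_3 = 6
3 = 3·1 + 0, so a_4 = 3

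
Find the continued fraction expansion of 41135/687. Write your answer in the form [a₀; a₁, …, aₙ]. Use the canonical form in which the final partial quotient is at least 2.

Run the Euclidean algorithm, recording each quotient:
41135 = 59·687 + 602, so a_0 = 59
687 = 1·602 + 85, so a_1 = 1
602 = 7·85 + 7, so a_2 = 7
85 = 12·7 + 1, so a_3 = 12
7 = 7·1 + 0, so a_4 = 7

[59; 1, 7, 12, 7]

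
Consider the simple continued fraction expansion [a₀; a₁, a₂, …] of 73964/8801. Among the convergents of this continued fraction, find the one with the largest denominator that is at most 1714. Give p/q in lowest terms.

a_0 = 8: 8/1  (≤ bound)
a_1 = 2: 17/2  (≤ bound)
a_2 = 2: 42/5  (≤ bound)
a_3 = 9: 395/47  (≤ bound)
a_4 = 2: 832/99  (≤ bound)
a_5 = 21: 17867/2126  (> 1714, stop)

832/99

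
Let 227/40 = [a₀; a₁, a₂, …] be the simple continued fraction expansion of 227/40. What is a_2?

Repeatedly divide and take the remainder:
227 ÷ 40 → quotient 5, remainder 27
40 ÷ 27 → quotient 1, remainder 13
27 ÷ 13 → quotient 2, remainder 1

2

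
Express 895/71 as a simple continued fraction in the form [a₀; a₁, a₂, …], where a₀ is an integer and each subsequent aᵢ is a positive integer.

895 ÷ 71 → quotient 12, remainder 43
71 ÷ 43 → quotient 1, remainder 28
43 ÷ 28 → quotient 1, remainder 15
28 ÷ 15 → quotient 1, remainder 13
15 ÷ 13 → quotient 1, remainder 2
13 ÷ 2 → quotient 6, remainder 1
2 ÷ 1 → quotient 2, remainder 0

[12; 1, 1, 1, 1, 6, 2]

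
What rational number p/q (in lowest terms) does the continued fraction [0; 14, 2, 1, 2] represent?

8/115

Start with 2.
1 + 1/(2/1) = 1 + 1/2 = 3/2
2 + 1/(3/2) = 2 + 2/3 = 8/3
14 + 1/(8/3) = 14 + 3/8 = 115/8
0 + 1/(115/8) = 0 + 8/115 = 8/115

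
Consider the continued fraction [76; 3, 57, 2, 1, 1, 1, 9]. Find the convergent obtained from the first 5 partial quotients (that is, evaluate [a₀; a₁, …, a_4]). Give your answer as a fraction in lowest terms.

39616/519

Start with 1.
2 + 1/(1/1) = 2 + 1/1 = 3/1
57 + 1/(3/1) = 57 + 1/3 = 172/3
3 + 1/(172/3) = 3 + 3/172 = 519/172
76 + 1/(519/172) = 76 + 172/519 = 39616/519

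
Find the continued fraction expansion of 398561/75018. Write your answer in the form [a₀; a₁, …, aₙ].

[5; 3, 5, 10, 3, 13, 5, 2]

Apply division with remainder until the remainder is 0:
398561 = 5·75018 + 23471, so a_0 = 5
75018 = 3·23471 + 4605, so a_1 = 3
23471 = 5·4605 + 446, so a_2 = 5
4605 = 10·446 + 145, so a_3 = 10
446 = 3·145 + 11, so a_4 = 3
145 = 13·11 + 2, so a_5 = 13
11 = 5·2 + 1, so a_6 = 5
2 = 2·1 + 0, so a_7 = 2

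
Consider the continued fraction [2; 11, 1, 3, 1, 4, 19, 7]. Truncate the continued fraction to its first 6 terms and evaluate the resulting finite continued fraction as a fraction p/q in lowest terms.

590/283

Start with 4.
1 + 1/(4/1) = 1 + 1/4 = 5/4
3 + 1/(5/4) = 3 + 4/5 = 19/5
1 + 1/(19/5) = 1 + 5/19 = 24/19
11 + 1/(24/19) = 11 + 19/24 = 283/24
2 + 1/(283/24) = 2 + 24/283 = 590/283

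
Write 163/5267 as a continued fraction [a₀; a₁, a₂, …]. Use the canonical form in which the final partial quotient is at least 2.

[0; 32, 3, 5, 10]

Run the Euclidean algorithm, recording each quotient:
163 = 0·5267 + 163, so a_0 = 0
5267 = 32·163 + 51, so a_1 = 32
163 = 3·51 + 10, so a_2 = 3
51 = 5·10 + 1, so a_3 = 5
10 = 10·1 + 0, so a_4 = 10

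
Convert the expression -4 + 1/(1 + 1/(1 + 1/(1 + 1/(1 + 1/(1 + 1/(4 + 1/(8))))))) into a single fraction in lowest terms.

-1027/304

Start with 8.
4 + 1/(8/1) = 4 + 1/8 = 33/8
1 + 1/(33/8) = 1 + 8/33 = 41/33
1 + 1/(41/33) = 1 + 33/41 = 74/41
1 + 1/(74/41) = 1 + 41/74 = 115/74
1 + 1/(115/74) = 1 + 74/115 = 189/115
1 + 1/(189/115) = 1 + 115/189 = 304/189
-4 + 1/(304/189) = -4 + 189/304 = -1027/304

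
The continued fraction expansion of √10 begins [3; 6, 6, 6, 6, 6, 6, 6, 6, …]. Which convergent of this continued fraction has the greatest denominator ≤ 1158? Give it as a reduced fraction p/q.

721/228

List convergents until the denominator exceeds the bound:
a_0 = 3: 3/1  (≤ bound)
a_1 = 6: 19/6  (≤ bound)
a_2 = 6: 117/37  (≤ bound)
a_3 = 6: 721/228  (≤ bound)
a_4 = 6: 4443/1405  (> 1158, stop)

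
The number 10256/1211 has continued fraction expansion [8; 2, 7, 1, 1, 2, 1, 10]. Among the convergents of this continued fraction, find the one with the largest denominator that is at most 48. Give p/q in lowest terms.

List convergents until the denominator exceeds the bound:
a_0 = 8: 8/1  (≤ bound)
a_1 = 2: 17/2  (≤ bound)
a_2 = 7: 127/15  (≤ bound)
a_3 = 1: 144/17  (≤ bound)
a_4 = 1: 271/32  (≤ bound)
a_5 = 2: 686/81  (> 48, stop)

271/32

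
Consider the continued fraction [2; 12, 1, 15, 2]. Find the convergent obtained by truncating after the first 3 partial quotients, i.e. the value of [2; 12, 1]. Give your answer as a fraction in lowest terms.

27/13

Work from the innermost term outward:
Start with 1.
12 + 1/(1/1) = 12 + 1/1 = 13/1
2 + 1/(13/1) = 2 + 1/13 = 27/13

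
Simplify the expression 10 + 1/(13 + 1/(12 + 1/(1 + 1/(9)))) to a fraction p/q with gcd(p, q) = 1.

16999/1687

Starting at the tail and folding back:
Start with 9.
1 + 1/(9/1) = 1 + 1/9 = 10/9
12 + 1/(10/9) = 12 + 9/10 = 129/10
13 + 1/(129/10) = 13 + 10/129 = 1687/129
10 + 1/(1687/129) = 10 + 129/1687 = 16999/1687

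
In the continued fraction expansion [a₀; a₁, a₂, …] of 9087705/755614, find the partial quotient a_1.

9087705 = 12·755614 + 20337, so a_0 = 12
755614 = 37·20337 + 3145, so a_1 = 37

37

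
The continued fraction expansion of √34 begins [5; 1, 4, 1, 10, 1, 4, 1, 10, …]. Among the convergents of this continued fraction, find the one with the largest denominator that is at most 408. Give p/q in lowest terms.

a_0 = 5: 5/1  (≤ bound)
a_1 = 1: 6/1  (≤ bound)
a_2 = 4: 29/5  (≤ bound)
a_3 = 1: 35/6  (≤ bound)
a_4 = 10: 379/65  (≤ bound)
a_5 = 1: 414/71  (≤ bound)
a_6 = 4: 2035/349  (≤ bound)
a_7 = 1: 2449/420  (> 408, stop)

2035/349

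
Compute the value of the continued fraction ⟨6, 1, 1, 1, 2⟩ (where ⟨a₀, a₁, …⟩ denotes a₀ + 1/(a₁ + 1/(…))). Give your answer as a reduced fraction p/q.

Start with 2.
1 + 1/(2/1) = 1 + 1/2 = 3/2
1 + 1/(3/2) = 1 + 2/3 = 5/3
1 + 1/(5/3) = 1 + 3/5 = 8/5
6 + 1/(8/5) = 6 + 5/8 = 53/8

53/8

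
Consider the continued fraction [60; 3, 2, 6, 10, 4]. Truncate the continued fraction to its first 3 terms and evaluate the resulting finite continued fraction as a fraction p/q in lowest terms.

Build up convergents one term at a time:
a_0 = 60: 60/1
a_1 = 3: 181/3
a_2 = 2: 422/7

422/7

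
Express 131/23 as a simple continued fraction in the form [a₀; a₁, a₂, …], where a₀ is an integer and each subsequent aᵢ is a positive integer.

[5; 1, 2, 3, 2]

131 ÷ 23 → quotient 5, remainder 16
23 ÷ 16 → quotient 1, remainder 7
16 ÷ 7 → quotient 2, remainder 2
7 ÷ 2 → quotient 3, remainder 1
2 ÷ 1 → quotient 2, remainder 0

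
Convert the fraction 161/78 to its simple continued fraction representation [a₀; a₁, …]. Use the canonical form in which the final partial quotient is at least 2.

Repeatedly divide and take the remainder:
161 ÷ 78 → quotient 2, remainder 5
78 ÷ 5 → quotient 15, remainder 3
5 ÷ 3 → quotient 1, remainder 2
3 ÷ 2 → quotient 1, remainder 1
2 ÷ 1 → quotient 2, remainder 0

[2; 15, 1, 1, 2]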